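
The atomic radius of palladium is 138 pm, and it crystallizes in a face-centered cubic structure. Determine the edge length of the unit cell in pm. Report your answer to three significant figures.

390 pm

In an FCC lattice, atoms touch along the face diagonal, so √2·a = 4r.
a = 4r/√2 = 4 × 138 / 1.4142 = 390 pm.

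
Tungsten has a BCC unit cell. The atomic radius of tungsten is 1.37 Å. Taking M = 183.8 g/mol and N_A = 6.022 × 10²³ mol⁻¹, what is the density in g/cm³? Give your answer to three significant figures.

In a BCC lattice, atoms touch along the body diagonal, so √3·a = 4r, giving a = 3.164 Å = 3.164 × 10^-8 cm.
With Z = 2, ρ = Z·M/(N_A·a³) = 2 × 183.8 / (6.022 × 10²³ × 3.167 × 10^-23) = 19.27 g/cm³.

19.3 g/cm³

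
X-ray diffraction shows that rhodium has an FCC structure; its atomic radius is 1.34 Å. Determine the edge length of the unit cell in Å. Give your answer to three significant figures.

3.79 Å

In an FCC lattice, atoms touch along the face diagonal, so √2·a = 4r.
a = 4r/√2 = 4 × 1.34 / 1.4142 = 3.79 Å.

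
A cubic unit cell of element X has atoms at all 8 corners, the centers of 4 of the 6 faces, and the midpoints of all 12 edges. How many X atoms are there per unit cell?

Corner atoms are shared by 8 cells (1/8 each), face atoms by 2 (1/2 each), edge atoms by 4 (1/4 each).
Net atoms = 8 × 1/8 + 4 × 1/2 + 12 × 1/4 = 1 + 2 + 3 = 6.

6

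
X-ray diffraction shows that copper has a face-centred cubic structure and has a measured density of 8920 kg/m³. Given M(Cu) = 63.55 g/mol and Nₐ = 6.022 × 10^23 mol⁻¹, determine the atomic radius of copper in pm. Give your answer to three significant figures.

For an FCC cell (Z = 4), a³ = Z·M/(N_A·ρ) = 4 × 63.55 / (6.022 × 10²³ × 8.920) = 4.732 × 10^-23 cm³, so a = 3.617 × 10^-8 cm = 361.7 pm.
Atoms touch along the face diagonal, so √2·a = 4r, so r = 0.3536 × a = 128 pm.

128 pm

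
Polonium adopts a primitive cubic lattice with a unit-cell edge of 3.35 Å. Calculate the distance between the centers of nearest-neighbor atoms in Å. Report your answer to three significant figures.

3.35 Å

In a simple cubic structure, atoms touch along the cell edge, so a = 2r; the nearest-neighbor distance equals 2r = 1.000·a.
d = 1.000 × 3.35 = 3.35 Å.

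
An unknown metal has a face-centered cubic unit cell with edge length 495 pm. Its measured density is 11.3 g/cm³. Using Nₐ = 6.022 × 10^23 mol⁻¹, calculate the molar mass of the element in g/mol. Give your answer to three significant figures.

206 g/mol

An FCC cell has Z = 4 atoms; a = 4.950 × 10^-8 cm.
M = ρ·N_A·a³/Z = 11.3 × 6.022 × 10²³ × 1.213 × 10^-22 / 4 = 206 g/mol.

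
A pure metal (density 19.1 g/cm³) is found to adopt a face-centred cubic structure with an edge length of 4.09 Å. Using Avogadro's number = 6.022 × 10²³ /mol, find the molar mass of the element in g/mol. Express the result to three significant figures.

197 g/mol

An FCC cell has Z = 4 atoms; a = 4.090 × 10^-8 cm.
M = ρ·N_A·a³/Z = 19.1 × 6.022 × 10²³ × 6.842 × 10^-23 / 4 = 197 g/mol.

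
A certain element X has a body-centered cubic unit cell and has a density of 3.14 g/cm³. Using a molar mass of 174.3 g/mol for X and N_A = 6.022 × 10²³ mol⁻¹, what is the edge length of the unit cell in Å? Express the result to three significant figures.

With Z = 2 atoms per BCC cell, a³ = Z·M/(N_A·ρ) = 2 × 174.3 / (6.022 × 10²³ × 3.140 g/cm³) = 1.844 × 10^-22 cm³.
a = (1.844 × 10^-22)^(1/3) = 5.691 × 10^-8 cm = 5.69 Å.

5.69 Å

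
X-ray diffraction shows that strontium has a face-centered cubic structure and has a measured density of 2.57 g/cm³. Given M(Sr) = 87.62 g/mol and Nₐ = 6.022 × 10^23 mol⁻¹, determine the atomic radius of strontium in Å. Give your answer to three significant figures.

For an FCC cell (Z = 4), a³ = Z·M/(N_A·ρ) = 4 × 87.62 / (6.022 × 10²³ × 2.570) = 2.265 × 10^-22 cm³, so a = 6.095 × 10^-8 cm = 6.095 Å.
Atoms touch along the face diagonal, so √2·a = 4r, so r = 0.3536 × a = 2.16 Å.

2.16 Å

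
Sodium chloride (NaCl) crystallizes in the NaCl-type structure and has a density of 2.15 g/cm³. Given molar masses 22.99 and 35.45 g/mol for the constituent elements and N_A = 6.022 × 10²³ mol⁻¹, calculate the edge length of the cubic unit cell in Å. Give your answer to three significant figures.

M(NaCl) = 58.44 g/mol; Z = 4 formula units per cell.
a³ = Z·M/(N_A·ρ) = 4 × 58.44 / (6.022 × 10²³ × 2.15) = 1.805 × 10^-22 cm³, so a = 5.652 × 10^-8 cm = 5.65 Å.

5.65 Å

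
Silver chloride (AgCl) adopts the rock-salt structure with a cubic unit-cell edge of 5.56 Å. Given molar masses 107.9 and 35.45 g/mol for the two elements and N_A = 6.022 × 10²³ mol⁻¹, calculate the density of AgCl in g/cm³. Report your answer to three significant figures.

The rock-salt structure contains Z = 4 formula units per cell; M(AgCl) = 107.9 + 35.45 = 143.35 g/mol.
a³ = (5.560 × 10^-8 cm)³ = 1.719 × 10^-22 cm³.
ρ = 4 × 143.35 / (6.022 × 10²³ × 1.719 × 10^-22) = 5.540 g/cm³.

5.54 g/cm³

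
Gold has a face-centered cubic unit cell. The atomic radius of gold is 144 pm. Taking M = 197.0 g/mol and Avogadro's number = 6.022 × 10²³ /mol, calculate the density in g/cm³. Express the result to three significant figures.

In an FCC lattice, atoms touch along the face diagonal, so √2·a = 4r, giving a = 407.3 pm = 4.073 × 10^-8 cm.
With Z = 4, ρ = Z·M/(N_A·a³) = 4 × 197.0 / (6.022 × 10²³ × 6.757 × 10^-23) = 19.37 g/cm³.

19.4 g/cm³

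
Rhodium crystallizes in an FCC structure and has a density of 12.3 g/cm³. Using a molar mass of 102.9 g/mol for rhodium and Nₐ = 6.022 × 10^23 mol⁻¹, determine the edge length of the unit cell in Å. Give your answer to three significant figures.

With Z = 4 atoms per FCC cell, a³ = Z·M/(N_A·ρ) = 4 × 102.9 / (6.022 × 10²³ × 12.30 g/cm³) = 5.557 × 10^-23 cm³.
a = (5.557 × 10^-23)^(1/3) = 3.816 × 10^-8 cm = 3.82 Å.

3.82 Å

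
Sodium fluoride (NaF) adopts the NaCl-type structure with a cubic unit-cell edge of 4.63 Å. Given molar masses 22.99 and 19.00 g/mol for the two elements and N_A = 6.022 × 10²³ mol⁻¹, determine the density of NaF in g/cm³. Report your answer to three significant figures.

2.81 g/cm³

The NaCl-type structure contains Z = 4 formula units per cell; M(NaF) = 22.99 + 19.00 = 41.99 g/mol.
a³ = (4.630 × 10^-8 cm)³ = 9.925 × 10^-23 cm³.
ρ = 4 × 41.99 / (6.022 × 10²³ × 9.925 × 10^-23) = 2.810 g/cm³.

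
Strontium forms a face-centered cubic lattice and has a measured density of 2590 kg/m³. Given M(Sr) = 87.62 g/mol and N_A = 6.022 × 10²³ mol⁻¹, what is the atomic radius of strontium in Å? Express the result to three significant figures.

For an FCC cell (Z = 4), a³ = Z·M/(N_A·ρ) = 4 × 87.62 / (6.022 × 10²³ × 2.590) = 2.247 × 10^-22 cm³, so a = 6.080 × 10^-8 cm = 6.080 Å.
Atoms touch along the face diagonal, so √2·a = 4r, so r = 0.3536 × a = 2.15 Å.

2.15 Å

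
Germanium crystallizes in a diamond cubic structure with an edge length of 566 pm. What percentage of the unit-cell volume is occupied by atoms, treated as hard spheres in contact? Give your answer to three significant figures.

34.0%

In a diamond cubic lattice nearest neighbors lie along the body diagonal with √3·a = 8r, so r = 0.2165a = 122.5 pm.
Packing fraction = Z·(4/3)πr³ / a³ = 8 × (4/3)π × (122.5)³ / (566)³ = 0.3401 = 34.0%.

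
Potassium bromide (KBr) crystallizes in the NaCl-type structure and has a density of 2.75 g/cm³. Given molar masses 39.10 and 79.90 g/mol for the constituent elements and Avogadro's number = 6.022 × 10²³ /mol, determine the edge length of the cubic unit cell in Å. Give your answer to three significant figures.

6.60 Å

M(KBr) = 119.0 g/mol; Z = 4 formula units per cell.
a³ = Z·M/(N_A·ρ) = 4 × 119.0 / (6.022 × 10²³ × 2.75) = 2.874 × 10^-22 cm³, so a = 6.600 × 10^-8 cm = 6.60 Å.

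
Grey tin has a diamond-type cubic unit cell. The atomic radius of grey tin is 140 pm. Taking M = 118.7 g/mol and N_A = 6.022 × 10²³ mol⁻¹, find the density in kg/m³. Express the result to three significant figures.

In a diamond cubic lattice, nearest neighbors lie along the body diagonal with √3·a = 8r, giving a = 646.6 pm = 6.466 × 10^-8 cm.
With Z = 8, ρ = Z·M/(N_A·a³) = 8 × 118.7 / (6.022 × 10²³ × 2.704 × 10^-22) = 5.832 g/cm³ = 5830 kg/m³.

5830 kg/m³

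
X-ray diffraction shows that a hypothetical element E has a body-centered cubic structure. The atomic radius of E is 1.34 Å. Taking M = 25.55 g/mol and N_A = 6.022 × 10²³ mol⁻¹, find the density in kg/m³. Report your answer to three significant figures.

In a BCC lattice, atoms touch along the body diagonal, so √3·a = 4r, giving a = 3.095 Å = 3.095 × 10^-8 cm.
With Z = 2, ρ = Z·M/(N_A·a³) = 2 × 25.55 / (6.022 × 10²³ × 2.964 × 10^-23) = 2.863 g/cm³ = 2860 kg/m³.

2860 kg/m³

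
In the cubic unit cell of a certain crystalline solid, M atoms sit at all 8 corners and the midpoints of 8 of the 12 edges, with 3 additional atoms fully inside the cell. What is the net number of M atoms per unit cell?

6

Corner atoms are shared by 8 cells (1/8 each), edge atoms by 4 (1/4 each), interior atoms are unshared.
Net atoms = 8 × 1/8 + 8 × 1/4 + 3 = 1 + 2 + 3 = 6.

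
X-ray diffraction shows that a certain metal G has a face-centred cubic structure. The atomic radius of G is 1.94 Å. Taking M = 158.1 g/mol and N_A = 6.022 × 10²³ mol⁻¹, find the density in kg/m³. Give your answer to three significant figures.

6360 kg/m³

In an FCC lattice, atoms touch along the face diagonal, so √2·a = 4r, giving a = 5.487 Å = 5.487 × 10^-8 cm.
With Z = 4, ρ = Z·M/(N_A·a³) = 4 × 158.1 / (6.022 × 10²³ × 1.652 × 10^-22) = 6.356 g/cm³ = 6360 kg/m³.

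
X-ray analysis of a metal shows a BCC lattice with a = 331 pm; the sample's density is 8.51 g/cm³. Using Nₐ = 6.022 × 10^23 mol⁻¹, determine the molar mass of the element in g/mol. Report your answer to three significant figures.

A BCC cell has Z = 2 atoms; a = 3.310 × 10^-8 cm.
M = ρ·N_A·a³/Z = 8.51 × 6.022 × 10²³ × 3.626 × 10^-23 / 2 = 92.9 g/mol.

92.9 g/mol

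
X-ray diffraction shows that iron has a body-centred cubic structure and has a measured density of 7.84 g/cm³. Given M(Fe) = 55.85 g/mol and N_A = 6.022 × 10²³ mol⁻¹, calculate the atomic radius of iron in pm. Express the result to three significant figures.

For a BCC cell (Z = 2), a³ = Z·M/(N_A·ρ) = 2 × 55.85 / (6.022 × 10²³ × 7.840) = 2.366 × 10^-23 cm³, so a = 2.871 × 10^-8 cm = 287.1 pm.
Atoms touch along the body diagonal, so √3·a = 4r, so r = 0.4330 × a = 124 pm.

124 pm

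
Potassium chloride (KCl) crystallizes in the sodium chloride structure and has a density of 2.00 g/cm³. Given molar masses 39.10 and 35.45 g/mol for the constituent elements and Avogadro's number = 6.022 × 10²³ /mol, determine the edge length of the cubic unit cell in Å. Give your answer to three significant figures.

6.28 Å

M(KCl) = 74.55 g/mol; Z = 4 formula units per cell.
a³ = Z·M/(N_A·ρ) = 4 × 74.55 / (6.022 × 10²³ × 2.00) = 2.476 × 10^-22 cm³, so a = 6.279 × 10^-8 cm = 6.28 Å.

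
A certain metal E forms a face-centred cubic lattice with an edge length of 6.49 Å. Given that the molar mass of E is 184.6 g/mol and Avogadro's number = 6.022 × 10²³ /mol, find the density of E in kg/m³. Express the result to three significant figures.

An FCC unit cell contains Z = 4 atoms.
Cell volume: a³ = (6.49 Å)³ = (6.490 × 10^-8 cm)³ = 2.734 × 10^-22 cm³.
ρ = Z·M/(N_A·a³) = 4 × 184.6 / (6.022 × 10²³ × 2.734 × 10^-22) = 4.486 g/cm³ = 4490 kg/m³.

4490 kg/m³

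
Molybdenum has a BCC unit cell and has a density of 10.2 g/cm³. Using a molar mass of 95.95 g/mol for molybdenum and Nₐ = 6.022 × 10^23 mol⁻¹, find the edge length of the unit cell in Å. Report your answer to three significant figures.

3.15 Å

With Z = 2 atoms per BCC cell, a³ = Z·M/(N_A·ρ) = 2 × 95.95 / (6.022 × 10²³ × 10.20 g/cm³) = 3.124 × 10^-23 cm³.
a = (3.124 × 10^-23)^(1/3) = 3.150 × 10^-8 cm = 3.15 Å.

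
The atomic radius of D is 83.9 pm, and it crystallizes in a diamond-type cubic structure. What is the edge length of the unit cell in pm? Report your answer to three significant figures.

In a diamond cubic lattice, nearest neighbors lie along the body diagonal with √3·a = 8r.
a = 8r/√3 = 8 × 83.9 / 1.7321 = 388 pm.

388 pm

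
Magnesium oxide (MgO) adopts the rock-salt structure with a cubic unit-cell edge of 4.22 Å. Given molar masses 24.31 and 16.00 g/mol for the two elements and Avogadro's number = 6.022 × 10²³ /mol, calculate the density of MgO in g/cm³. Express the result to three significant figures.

The rock-salt structure contains Z = 4 formula units per cell; M(MgO) = 24.31 + 16.00 = 40.31 g/mol.
a³ = (4.220 × 10^-8 cm)³ = 7.515 × 10^-23 cm³.
ρ = 4 × 40.31 / (6.022 × 10²³ × 7.515 × 10^-23) = 3.563 g/cm³.

3.56 g/cm³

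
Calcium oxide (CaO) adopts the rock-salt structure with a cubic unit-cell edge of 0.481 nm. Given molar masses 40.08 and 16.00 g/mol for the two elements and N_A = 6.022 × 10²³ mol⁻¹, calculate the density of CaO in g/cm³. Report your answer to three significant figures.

3.35 g/cm³

The rock-salt structure contains Z = 4 formula units per cell; M(CaO) = 40.08 + 16.00 = 56.08 g/mol.
a³ = (4.810 × 10^-8 cm)³ = 1.113 × 10^-22 cm³.
ρ = 4 × 56.08 / (6.022 × 10²³ × 1.113 × 10^-22) = 3.347 g/cm³.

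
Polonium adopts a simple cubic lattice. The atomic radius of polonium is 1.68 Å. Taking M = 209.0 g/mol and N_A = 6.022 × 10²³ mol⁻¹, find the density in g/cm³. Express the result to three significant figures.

In a simple cubic lattice, atoms touch along the cell edge, so a = 2r, giving a = 3.360 Å = 3.360 × 10^-8 cm.
With Z = 1, ρ = Z·M/(N_A·a³) = 1 × 209.0 / (6.022 × 10²³ × 3.793 × 10^-23) = 9.149 g/cm³.

9.15 g/cm³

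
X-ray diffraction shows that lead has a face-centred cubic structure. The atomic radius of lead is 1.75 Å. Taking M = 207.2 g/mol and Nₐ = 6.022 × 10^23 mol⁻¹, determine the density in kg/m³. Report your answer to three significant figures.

11300 kg/m³

In an FCC lattice, atoms touch along the face diagonal, so √2·a = 4r, giving a = 4.950 Å = 4.950 × 10^-8 cm.
With Z = 4, ρ = Z·M/(N_A·a³) = 4 × 207.2 / (6.022 × 10²³ × 1.213 × 10^-22) = 11.35 g/cm³ = 11300 kg/m³.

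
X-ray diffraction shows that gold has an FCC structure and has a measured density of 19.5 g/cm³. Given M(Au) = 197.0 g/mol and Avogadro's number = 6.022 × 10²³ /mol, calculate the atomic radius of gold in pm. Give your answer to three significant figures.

For an FCC cell (Z = 4), a³ = Z·M/(N_A·ρ) = 4 × 197.0 / (6.022 × 10²³ × 19.50) = 6.710 × 10^-23 cm³, so a = 4.064 × 10^-8 cm = 406.4 pm.
Atoms touch along the face diagonal, so √2·a = 4r, so r = 0.3536 × a = 144 pm.

144 pm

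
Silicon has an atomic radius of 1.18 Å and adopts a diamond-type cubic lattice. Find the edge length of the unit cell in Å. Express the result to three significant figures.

5.45 Å

In a diamond cubic lattice, nearest neighbors lie along the body diagonal with √3·a = 8r.
a = 8r/√3 = 8 × 1.18 / 1.7321 = 5.45 Å.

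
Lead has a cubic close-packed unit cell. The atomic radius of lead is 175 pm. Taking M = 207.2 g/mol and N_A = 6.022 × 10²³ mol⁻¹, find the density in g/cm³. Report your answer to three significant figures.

11.3 g/cm³

In an FCC lattice, atoms touch along the face diagonal, so √2·a = 4r, giving a = 495.0 pm = 4.950 × 10^-8 cm.
With Z = 4, ρ = Z·M/(N_A·a³) = 4 × 207.2 / (6.022 × 10²³ × 1.213 × 10^-22) = 11.35 g/cm³.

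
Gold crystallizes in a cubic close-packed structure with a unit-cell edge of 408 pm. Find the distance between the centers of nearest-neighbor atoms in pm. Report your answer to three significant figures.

288 pm

In an FCC structure, atoms touch along the face diagonal, so √2·a = 4r; the nearest-neighbor distance equals 2r = 0.7071·a.
d = 0.7071 × 408 = 288 pm.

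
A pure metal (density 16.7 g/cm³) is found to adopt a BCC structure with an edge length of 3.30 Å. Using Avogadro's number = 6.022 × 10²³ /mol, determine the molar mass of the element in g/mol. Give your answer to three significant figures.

A BCC cell has Z = 2 atoms; a = 3.300 × 10^-8 cm.
M = ρ·N_A·a³/Z = 16.7 × 6.022 × 10²³ × 3.594 × 10^-23 / 2 = 181 g/mol.

181 g/mol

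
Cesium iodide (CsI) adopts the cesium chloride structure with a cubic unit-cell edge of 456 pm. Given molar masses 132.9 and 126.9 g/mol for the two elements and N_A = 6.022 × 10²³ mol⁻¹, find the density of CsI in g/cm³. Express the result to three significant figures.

4.55 g/cm³

The cesium chloride structure contains Z = 1 formula unit per cell; M(CsI) = 132.9 + 126.9 = 259.8 g/mol.
a³ = (4.560 × 10^-8 cm)³ = 9.482 × 10^-23 cm³.
ρ = 1 × 259.8 / (6.022 × 10²³ × 9.482 × 10^-23) = 4.550 g/cm³.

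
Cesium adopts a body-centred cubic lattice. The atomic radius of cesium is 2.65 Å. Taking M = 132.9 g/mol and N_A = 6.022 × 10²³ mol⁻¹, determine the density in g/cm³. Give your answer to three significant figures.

1.93 g/cm³

In a BCC lattice, atoms touch along the body diagonal, so √3·a = 4r, giving a = 6.120 Å = 6.120 × 10^-8 cm.
With Z = 2, ρ = Z·M/(N_A·a³) = 2 × 132.9 / (6.022 × 10²³ × 2.292 × 10^-22) = 1.926 g/cm³.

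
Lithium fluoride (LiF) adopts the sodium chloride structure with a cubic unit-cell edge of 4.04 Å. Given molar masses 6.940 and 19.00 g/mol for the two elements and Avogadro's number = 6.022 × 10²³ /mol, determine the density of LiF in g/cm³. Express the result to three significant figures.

2.61 g/cm³

The sodium chloride structure contains Z = 4 formula units per cell; M(LiF) = 6.940 + 19.00 = 25.94 g/mol.
a³ = (4.040 × 10^-8 cm)³ = 6.594 × 10^-23 cm³.
ρ = 4 × 25.94 / (6.022 × 10²³ × 6.594 × 10^-23) = 2.613 g/cm³.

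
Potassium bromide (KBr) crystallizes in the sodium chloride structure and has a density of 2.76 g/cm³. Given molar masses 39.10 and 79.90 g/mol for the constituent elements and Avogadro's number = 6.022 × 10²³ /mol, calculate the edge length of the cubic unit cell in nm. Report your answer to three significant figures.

0.659 nm

M(KBr) = 119.0 g/mol; Z = 4 formula units per cell.
a³ = Z·M/(N_A·ρ) = 4 × 119.0 / (6.022 × 10²³ × 2.76) = 2.864 × 10^-22 cm³, so a = 6.592 × 10^-8 cm = 0.659 nm.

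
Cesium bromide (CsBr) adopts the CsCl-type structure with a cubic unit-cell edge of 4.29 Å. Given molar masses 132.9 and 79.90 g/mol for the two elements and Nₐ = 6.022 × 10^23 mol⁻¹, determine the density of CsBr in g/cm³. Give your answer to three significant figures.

4.48 g/cm³

The CsCl-type structure contains Z = 1 formula unit per cell; M(CsBr) = 132.9 + 79.90 = 212.8 g/mol.
a³ = (4.290 × 10^-8 cm)³ = 7.895 × 10^-23 cm³.
ρ = 1 × 212.8 / (6.022 × 10²³ × 7.895 × 10^-23) = 4.476 g/cm³.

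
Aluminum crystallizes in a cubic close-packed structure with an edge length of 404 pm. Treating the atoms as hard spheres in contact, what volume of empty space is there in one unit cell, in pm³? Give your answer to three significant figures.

1.71 × 10^7 pm³

In an FCC lattice atoms touch along the face diagonal, so √2·a = 4r, so r = 0.3536a = 142.8 pm.
V_cell = a³ = 6.594 × 10^7 pm³; V_atoms = 4 × (4/3)πr³ = 4.883 × 10^7 pm³.
Empty space = 6.594 × 10^7 − 4.883 × 10^7 = 1.71 × 10^7 pm³.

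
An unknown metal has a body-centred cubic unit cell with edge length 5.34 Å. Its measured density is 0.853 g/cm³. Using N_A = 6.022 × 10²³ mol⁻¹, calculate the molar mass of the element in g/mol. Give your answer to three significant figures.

A BCC cell has Z = 2 atoms; a = 5.340 × 10^-8 cm.
M = ρ·N_A·a³/Z = 0.853 × 6.022 × 10²³ × 1.523 × 10^-22 / 2 = 39.1 g/mol.

39.1 g/mol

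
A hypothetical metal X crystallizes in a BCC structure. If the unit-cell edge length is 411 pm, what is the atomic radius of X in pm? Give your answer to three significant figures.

178 pm

In a BCC lattice, atoms touch along the body diagonal, so √3·a = 4r.
r = √3·a/4 = 1.7321 × 411 / 4 = 178 pm.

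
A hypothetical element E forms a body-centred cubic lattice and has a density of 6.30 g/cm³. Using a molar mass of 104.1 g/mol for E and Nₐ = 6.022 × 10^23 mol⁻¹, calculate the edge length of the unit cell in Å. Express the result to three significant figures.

With Z = 2 atoms per BCC cell, a³ = Z·M/(N_A·ρ) = 2 × 104.1 / (6.022 × 10²³ × 6.300 g/cm³) = 5.488 × 10^-23 cm³.
a = (5.488 × 10^-23)^(1/3) = 3.800 × 10^-8 cm = 3.80 Å.

3.80 Å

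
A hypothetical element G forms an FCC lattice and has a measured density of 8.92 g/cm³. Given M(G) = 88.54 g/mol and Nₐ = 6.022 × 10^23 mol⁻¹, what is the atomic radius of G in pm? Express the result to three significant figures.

For an FCC cell (Z = 4), a³ = Z·M/(N_A·ρ) = 4 × 88.54 / (6.022 × 10²³ × 8.920) = 6.593 × 10^-23 cm³, so a = 4.040 × 10^-8 cm = 404.0 pm.
Atoms touch along the face diagonal, so √2·a = 4r, so r = 0.3536 × a = 143 pm.

143 pm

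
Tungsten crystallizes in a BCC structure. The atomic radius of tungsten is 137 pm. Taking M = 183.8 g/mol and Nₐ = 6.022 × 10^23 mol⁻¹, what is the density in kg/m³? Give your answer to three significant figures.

19300 kg/m³

In a BCC lattice, atoms touch along the body diagonal, so √3·a = 4r, giving a = 316.4 pm = 3.164 × 10^-8 cm.
With Z = 2, ρ = Z·M/(N_A·a³) = 2 × 183.8 / (6.022 × 10²³ × 3.167 × 10^-23) = 19.27 g/cm³ = 19300 kg/m³.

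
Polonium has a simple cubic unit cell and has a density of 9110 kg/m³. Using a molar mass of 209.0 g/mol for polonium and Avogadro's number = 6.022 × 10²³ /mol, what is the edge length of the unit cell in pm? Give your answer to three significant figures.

336 pm

With Z = 1 atom per simple cubic cell, a³ = Z·M/(N_A·ρ) = 1 × 209.0 / (6.022 × 10²³ × 9.110 g/cm³) = 3.810 × 10^-23 cm³.
a = (3.810 × 10^-23)^(1/3) = 3.365 × 10^-8 cm = 336 pm.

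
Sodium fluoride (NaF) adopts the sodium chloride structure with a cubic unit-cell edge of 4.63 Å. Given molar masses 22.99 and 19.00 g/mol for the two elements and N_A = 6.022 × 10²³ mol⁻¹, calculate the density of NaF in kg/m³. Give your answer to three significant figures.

2810 kg/m³

The sodium chloride structure contains Z = 4 formula units per cell; M(NaF) = 22.99 + 19.00 = 41.99 g/mol.
a³ = (4.630 × 10^-8 cm)³ = 9.925 × 10^-23 cm³.
ρ = 4 × 41.99 / (6.022 × 10²³ × 9.925 × 10^-23) = 2.810 g/cm³ = 2810 kg/m³.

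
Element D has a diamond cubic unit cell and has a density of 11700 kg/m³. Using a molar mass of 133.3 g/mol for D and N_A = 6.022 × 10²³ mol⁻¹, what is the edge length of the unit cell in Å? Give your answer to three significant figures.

With Z = 8 atoms per diamond cubic cell, a³ = Z·M/(N_A·ρ) = 8 × 133.3 / (6.022 × 10²³ × 11.70 g/cm³) = 1.514 × 10^-22 cm³.
a = (1.514 × 10^-22)^(1/3) = 5.329 × 10^-8 cm = 5.33 Å.

5.33 Å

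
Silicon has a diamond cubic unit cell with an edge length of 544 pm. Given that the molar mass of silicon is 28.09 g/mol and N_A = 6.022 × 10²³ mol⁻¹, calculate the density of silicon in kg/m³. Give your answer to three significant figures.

A diamond cubic unit cell contains Z = 8 atoms.
Cell volume: a³ = (544 pm)³ = (5.440 × 10^-8 cm)³ = 1.610 × 10^-22 cm³.
ρ = Z·M/(N_A·a³) = 8 × 28.09 / (6.022 × 10²³ × 1.610 × 10^-22) = 2.318 g/cm³ = 2320 kg/m³.

2320 kg/m³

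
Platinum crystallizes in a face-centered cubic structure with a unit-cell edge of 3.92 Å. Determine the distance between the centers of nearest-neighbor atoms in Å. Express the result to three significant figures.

In an FCC structure, atoms touch along the face diagonal, so √2·a = 4r; the nearest-neighbor distance equals 2r = 0.7071·a.
d = 0.7071 × 3.92 = 2.77 Å.

2.77 Å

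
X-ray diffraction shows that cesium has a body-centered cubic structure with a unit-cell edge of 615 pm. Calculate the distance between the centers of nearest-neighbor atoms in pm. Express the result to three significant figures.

533 pm

In a BCC structure, atoms touch along the body diagonal, so √3·a = 4r; the nearest-neighbor distance equals 2r = 0.8660·a.
d = 0.8660 × 615 = 533 pm.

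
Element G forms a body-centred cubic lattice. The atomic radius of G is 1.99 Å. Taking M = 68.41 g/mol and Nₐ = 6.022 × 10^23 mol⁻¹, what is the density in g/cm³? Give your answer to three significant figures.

In a BCC lattice, atoms touch along the body diagonal, so √3·a = 4r, giving a = 4.596 Å = 4.596 × 10^-8 cm.
With Z = 2, ρ = Z·M/(N_A·a³) = 2 × 68.41 / (6.022 × 10²³ × 9.706 × 10^-23) = 2.341 g/cm³.

2.34 g/cm³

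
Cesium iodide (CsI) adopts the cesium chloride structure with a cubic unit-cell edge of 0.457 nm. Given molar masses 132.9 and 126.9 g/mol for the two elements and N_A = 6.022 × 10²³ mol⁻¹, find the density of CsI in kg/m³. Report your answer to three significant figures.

The cesium chloride structure contains Z = 1 formula unit per cell; M(CsI) = 132.9 + 126.9 = 259.8 g/mol.
a³ = (4.570 × 10^-8 cm)³ = 9.544 × 10^-23 cm³.
ρ = 1 × 259.8 / (6.022 × 10²³ × 9.544 × 10^-23) = 4.520 g/cm³ = 4520 kg/m³.

4520 kg/m³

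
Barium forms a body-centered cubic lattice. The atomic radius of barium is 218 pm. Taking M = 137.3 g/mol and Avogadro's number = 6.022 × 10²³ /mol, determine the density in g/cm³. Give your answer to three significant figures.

In a BCC lattice, atoms touch along the body diagonal, so √3·a = 4r, giving a = 503.4 pm = 5.034 × 10^-8 cm.
With Z = 2, ρ = Z·M/(N_A·a³) = 2 × 137.3 / (6.022 × 10²³ × 1.276 × 10^-22) = 3.573 g/cm³.

3.57 g/cm³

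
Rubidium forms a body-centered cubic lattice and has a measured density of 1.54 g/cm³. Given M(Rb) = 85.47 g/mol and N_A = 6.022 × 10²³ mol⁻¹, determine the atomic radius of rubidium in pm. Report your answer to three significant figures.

246 pm

For a BCC cell (Z = 2), a³ = Z·M/(N_A·ρ) = 2 × 85.47 / (6.022 × 10²³ × 1.540) = 1.843 × 10^-22 cm³, so a = 5.691 × 10^-8 cm = 569.1 pm.
Atoms touch along the body diagonal, so √3·a = 4r, so r = 0.4330 × a = 246 pm.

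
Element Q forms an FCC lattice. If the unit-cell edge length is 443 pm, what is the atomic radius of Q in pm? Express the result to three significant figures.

157 pm

In an FCC lattice, atoms touch along the face diagonal, so √2·a = 4r.
r = √2·a/4 = 1.4142 × 443 / 4 = 157 pm.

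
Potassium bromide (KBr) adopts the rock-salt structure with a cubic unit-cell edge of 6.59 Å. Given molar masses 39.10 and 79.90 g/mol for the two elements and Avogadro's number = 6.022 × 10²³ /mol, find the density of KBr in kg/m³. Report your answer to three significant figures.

2760 kg/m³

The rock-salt structure contains Z = 4 formula units per cell; M(KBr) = 39.10 + 79.90 = 119.0 g/mol.
a³ = (6.590 × 10^-8 cm)³ = 2.862 × 10^-22 cm³.
ρ = 4 × 119.0 / (6.022 × 10²³ × 2.862 × 10^-22) = 2.762 g/cm³ = 2760 kg/m³.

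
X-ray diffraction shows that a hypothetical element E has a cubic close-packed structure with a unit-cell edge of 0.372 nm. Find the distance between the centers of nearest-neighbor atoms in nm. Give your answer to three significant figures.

0.263 nm

In an FCC structure, atoms touch along the face diagonal, so √2·a = 4r; the nearest-neighbor distance equals 2r = 0.7071·a.
d = 0.7071 × 0.372 = 0.263 nm.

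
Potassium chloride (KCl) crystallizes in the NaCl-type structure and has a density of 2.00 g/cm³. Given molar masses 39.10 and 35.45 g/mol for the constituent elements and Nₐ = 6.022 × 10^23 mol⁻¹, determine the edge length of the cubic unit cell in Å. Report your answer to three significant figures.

6.28 Å

M(KCl) = 74.55 g/mol; Z = 4 formula units per cell.
a³ = Z·M/(N_A·ρ) = 4 × 74.55 / (6.022 × 10²³ × 2.00) = 2.476 × 10^-22 cm³, so a = 6.279 × 10^-8 cm = 6.28 Å.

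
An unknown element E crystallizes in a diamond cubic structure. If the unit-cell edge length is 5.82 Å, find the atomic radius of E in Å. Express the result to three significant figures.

1.26 Å

In a diamond cubic lattice, nearest neighbors lie along the body diagonal with √3·a = 8r.
r = √3·a/8 = 1.7321 × 5.82 / 8 = 1.26 Å.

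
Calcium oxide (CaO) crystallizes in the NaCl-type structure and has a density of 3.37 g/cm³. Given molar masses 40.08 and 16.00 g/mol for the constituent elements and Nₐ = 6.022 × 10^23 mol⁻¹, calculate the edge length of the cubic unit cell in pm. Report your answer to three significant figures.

480 pm

M(CaO) = 56.08 g/mol; Z = 4 formula units per cell.
a³ = Z·M/(N_A·ρ) = 4 × 56.08 / (6.022 × 10²³ × 3.37) = 1.105 × 10^-22 cm³, so a = 4.799 × 10^-8 cm = 480 pm.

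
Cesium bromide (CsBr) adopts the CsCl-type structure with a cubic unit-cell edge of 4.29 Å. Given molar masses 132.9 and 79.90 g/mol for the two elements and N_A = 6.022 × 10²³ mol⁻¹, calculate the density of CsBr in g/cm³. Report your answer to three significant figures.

The CsCl-type structure contains Z = 1 formula unit per cell; M(CsBr) = 132.9 + 79.90 = 212.8 g/mol.
a³ = (4.290 × 10^-8 cm)³ = 7.895 × 10^-23 cm³.
ρ = 1 × 212.8 / (6.022 × 10²³ × 7.895 × 10^-23) = 4.476 g/cm³.

4.48 g/cm³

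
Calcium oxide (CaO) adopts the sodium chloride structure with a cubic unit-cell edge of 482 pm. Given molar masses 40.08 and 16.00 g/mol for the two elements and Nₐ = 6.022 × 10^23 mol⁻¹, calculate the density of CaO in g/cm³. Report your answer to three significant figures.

The sodium chloride structure contains Z = 4 formula units per cell; M(CaO) = 40.08 + 16.00 = 56.08 g/mol.
a³ = (4.820 × 10^-8 cm)³ = 1.120 × 10^-22 cm³.
ρ = 4 × 56.08 / (6.022 × 10²³ × 1.120 × 10^-22) = 3.326 g/cm³.

3.33 g/cm³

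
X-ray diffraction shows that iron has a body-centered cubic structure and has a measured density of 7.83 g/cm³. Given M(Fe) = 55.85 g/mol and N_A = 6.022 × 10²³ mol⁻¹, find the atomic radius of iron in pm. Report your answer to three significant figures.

124 pm

For a BCC cell (Z = 2), a³ = Z·M/(N_A·ρ) = 2 × 55.85 / (6.022 × 10²³ × 7.830) = 2.369 × 10^-23 cm³, so a = 2.872 × 10^-8 cm = 287.2 pm.
Atoms touch along the body diagonal, so √3·a = 4r, so r = 0.4330 × a = 124 pm.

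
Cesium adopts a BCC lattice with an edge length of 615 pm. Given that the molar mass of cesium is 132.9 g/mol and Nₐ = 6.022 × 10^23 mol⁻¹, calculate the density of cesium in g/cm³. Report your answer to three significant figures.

1.90 g/cm³

A BCC unit cell contains Z = 2 atoms.
Cell volume: a³ = (615 pm)³ = (6.150 × 10^-8 cm)³ = 2.326 × 10^-22 cm³.
ρ = Z·M/(N_A·a³) = 2 × 132.9 / (6.022 × 10²³ × 2.326 × 10^-22) = 1.898 g/cm³.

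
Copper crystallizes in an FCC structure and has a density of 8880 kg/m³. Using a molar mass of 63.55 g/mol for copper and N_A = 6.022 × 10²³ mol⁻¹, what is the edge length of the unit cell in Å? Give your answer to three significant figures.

3.62 Å

With Z = 4 atoms per FCC cell, a³ = Z·M/(N_A·ρ) = 4 × 63.55 / (6.022 × 10²³ × 8.880 g/cm³) = 4.754 × 10^-23 cm³.
a = (4.754 × 10^-23)^(1/3) = 3.622 × 10^-8 cm = 3.62 Å.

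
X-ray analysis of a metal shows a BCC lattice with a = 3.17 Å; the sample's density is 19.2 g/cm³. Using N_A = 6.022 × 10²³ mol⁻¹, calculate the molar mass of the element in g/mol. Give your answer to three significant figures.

A BCC cell has Z = 2 atoms; a = 3.170 × 10^-8 cm.
M = ρ·N_A·a³/Z = 19.2 × 6.022 × 10²³ × 3.186 × 10^-23 / 2 = 184 g/mol.

184 g/mol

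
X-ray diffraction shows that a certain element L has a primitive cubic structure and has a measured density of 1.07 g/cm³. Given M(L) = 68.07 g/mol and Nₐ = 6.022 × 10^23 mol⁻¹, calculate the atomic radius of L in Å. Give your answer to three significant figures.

For a simple cubic cell (Z = 1), a³ = Z·M/(N_A·ρ) = 1 × 68.07 / (6.022 × 10²³ × 1.070) = 1.056 × 10^-22 cm³, so a = 4.727 × 10^-8 cm = 4.727 Å.
Atoms touch along the cell edge, so a = 2r, so r = 0.5000 × a = 2.36 Å.

2.36 Å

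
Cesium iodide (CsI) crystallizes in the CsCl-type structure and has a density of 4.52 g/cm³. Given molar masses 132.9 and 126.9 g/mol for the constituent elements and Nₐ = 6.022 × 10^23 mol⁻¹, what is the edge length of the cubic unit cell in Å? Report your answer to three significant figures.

M(CsI) = 259.8 g/mol; Z = 1 formula unit per cell.
a³ = Z·M/(N_A·ρ) = 1 × 259.8 / (6.022 × 10²³ × 4.52) = 9.545 × 10^-23 cm³, so a = 4.570 × 10^-8 cm = 4.57 Å.

4.57 Å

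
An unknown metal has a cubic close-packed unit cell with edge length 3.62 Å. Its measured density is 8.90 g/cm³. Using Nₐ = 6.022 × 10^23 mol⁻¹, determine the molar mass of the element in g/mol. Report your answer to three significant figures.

63.6 g/mol

An FCC cell has Z = 4 atoms; a = 3.620 × 10^-8 cm.
M = ρ·N_A·a³/Z = 8.90 × 6.022 × 10²³ × 4.744 × 10^-23 / 4 = 63.6 g/mol.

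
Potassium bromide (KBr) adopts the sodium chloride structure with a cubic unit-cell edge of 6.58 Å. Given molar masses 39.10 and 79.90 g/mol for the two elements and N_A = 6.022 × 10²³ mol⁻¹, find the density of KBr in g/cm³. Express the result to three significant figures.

2.77 g/cm³

The sodium chloride structure contains Z = 4 formula units per cell; M(KBr) = 39.10 + 79.90 = 119.0 g/mol.
a³ = (6.580 × 10^-8 cm)³ = 2.849 × 10^-22 cm³.
ρ = 4 × 119.0 / (6.022 × 10²³ × 2.849 × 10^-22) = 2.775 g/cm³.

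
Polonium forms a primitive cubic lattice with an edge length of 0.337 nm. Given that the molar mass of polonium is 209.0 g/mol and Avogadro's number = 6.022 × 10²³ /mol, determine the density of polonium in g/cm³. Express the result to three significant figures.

A simple cubic unit cell contains Z = 1 atom.
Cell volume: a³ = (0.337 nm)³ = (3.370 × 10^-8 cm)³ = 3.827 × 10^-23 cm³.
ρ = Z·M/(N_A·a³) = 1 × 209.0 / (6.022 × 10²³ × 3.827 × 10^-23) = 9.068 g/cm³.

9.07 g/cm³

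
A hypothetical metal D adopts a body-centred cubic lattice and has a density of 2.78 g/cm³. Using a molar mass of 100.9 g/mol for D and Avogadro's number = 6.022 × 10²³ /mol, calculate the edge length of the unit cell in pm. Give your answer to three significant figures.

With Z = 2 atoms per BCC cell, a³ = Z·M/(N_A·ρ) = 2 × 100.9 / (6.022 × 10²³ × 2.780 g/cm³) = 1.205 × 10^-22 cm³.
a = (1.205 × 10^-22)^(1/3) = 4.940 × 10^-8 cm = 494 pm.

494 pm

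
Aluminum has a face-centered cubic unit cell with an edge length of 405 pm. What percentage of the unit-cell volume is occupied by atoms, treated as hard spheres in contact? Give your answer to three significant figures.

74.0%

In an FCC lattice atoms touch along the face diagonal, so √2·a = 4r, so r = 0.3536a = 143.2 pm.
Packing fraction = Z·(4/3)πr³ / a³ = 4 × (4/3)π × (143.2)³ / (405)³ = 0.7405 = 74.0%.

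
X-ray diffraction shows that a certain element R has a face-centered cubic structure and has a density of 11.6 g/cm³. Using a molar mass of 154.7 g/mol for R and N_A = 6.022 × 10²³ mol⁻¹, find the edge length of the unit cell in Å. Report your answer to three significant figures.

4.46 Å

With Z = 4 atoms per FCC cell, a³ = Z·M/(N_A·ρ) = 4 × 154.7 / (6.022 × 10²³ × 11.60 g/cm³) = 8.858 × 10^-23 cm³.
a = (8.858 × 10^-23)^(1/3) = 4.458 × 10^-8 cm = 4.46 Å.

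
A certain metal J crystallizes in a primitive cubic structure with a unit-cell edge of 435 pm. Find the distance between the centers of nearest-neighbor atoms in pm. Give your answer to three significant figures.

435 pm

In a simple cubic structure, atoms touch along the cell edge, so a = 2r; the nearest-neighbor distance equals 2r = 1.000·a.
d = 1.000 × 435 = 435 pm.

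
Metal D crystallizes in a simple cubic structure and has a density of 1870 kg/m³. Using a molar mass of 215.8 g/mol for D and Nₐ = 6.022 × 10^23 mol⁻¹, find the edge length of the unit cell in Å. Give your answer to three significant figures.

With Z = 1 atom per simple cubic cell, a³ = Z·M/(N_A·ρ) = 1 × 215.8 / (6.022 × 10²³ × 1.870 g/cm³) = 1.916 × 10^-22 cm³.
a = (1.916 × 10^-22)^(1/3) = 5.765 × 10^-8 cm = 5.77 Å.

5.77 Å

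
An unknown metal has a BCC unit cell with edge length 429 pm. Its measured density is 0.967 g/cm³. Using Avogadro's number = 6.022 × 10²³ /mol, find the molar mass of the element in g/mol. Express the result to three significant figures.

A BCC cell has Z = 2 atoms; a = 4.290 × 10^-8 cm.
M = ρ·N_A·a³/Z = 0.967 × 6.022 × 10²³ × 7.895 × 10^-23 / 2 = 23.0 g/mol.

23.0 g/mol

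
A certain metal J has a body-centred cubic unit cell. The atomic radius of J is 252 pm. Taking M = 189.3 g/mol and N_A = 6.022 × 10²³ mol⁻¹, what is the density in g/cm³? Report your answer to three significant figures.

3.19 g/cm³

In a BCC lattice, atoms touch along the body diagonal, so √3·a = 4r, giving a = 582.0 pm = 5.820 × 10^-8 cm.
With Z = 2, ρ = Z·M/(N_A·a³) = 2 × 189.3 / (6.022 × 10²³ × 1.971 × 10^-22) = 3.190 g/cm³.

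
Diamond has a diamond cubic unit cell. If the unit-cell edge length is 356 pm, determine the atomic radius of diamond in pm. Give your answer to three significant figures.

In a diamond cubic lattice, nearest neighbors lie along the body diagonal with √3·a = 8r.
r = √3·a/8 = 1.7321 × 356 / 8 = 77.1 pm.

77.1 pm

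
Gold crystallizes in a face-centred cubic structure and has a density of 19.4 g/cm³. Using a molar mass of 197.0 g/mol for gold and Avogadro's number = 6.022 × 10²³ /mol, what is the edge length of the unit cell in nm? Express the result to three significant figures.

0.407 nm

With Z = 4 atoms per FCC cell, a³ = Z·M/(N_A·ρ) = 4 × 197.0 / (6.022 × 10²³ × 19.40 g/cm³) = 6.745 × 10^-23 cm³.
a = (6.745 × 10^-23)^(1/3) = 4.071 × 10^-8 cm = 0.407 nm.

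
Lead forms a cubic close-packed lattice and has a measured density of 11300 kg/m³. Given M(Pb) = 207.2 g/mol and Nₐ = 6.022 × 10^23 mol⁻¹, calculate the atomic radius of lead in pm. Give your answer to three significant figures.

175 pm

For an FCC cell (Z = 4), a³ = Z·M/(N_A·ρ) = 4 × 207.2 / (6.022 × 10²³ × 11.30) = 1.218 × 10^-22 cm³, so a = 4.957 × 10^-8 cm = 495.7 pm.
Atoms touch along the face diagonal, so √2·a = 4r, so r = 0.3536 × a = 175 pm.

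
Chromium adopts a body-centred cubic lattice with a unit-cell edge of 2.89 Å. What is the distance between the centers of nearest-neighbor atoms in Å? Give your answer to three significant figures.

2.50 Å

In a BCC structure, atoms touch along the body diagonal, so √3·a = 4r; the nearest-neighbor distance equals 2r = 0.8660·a.
d = 0.8660 × 2.89 = 2.50 Å.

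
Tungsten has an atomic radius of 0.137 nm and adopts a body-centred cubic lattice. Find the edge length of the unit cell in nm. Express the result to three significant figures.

In a BCC lattice, atoms touch along the body diagonal, so √3·a = 4r.
a = 4r/√3 = 4 × 0.137 / 1.7321 = 0.316 nm.

0.316 nm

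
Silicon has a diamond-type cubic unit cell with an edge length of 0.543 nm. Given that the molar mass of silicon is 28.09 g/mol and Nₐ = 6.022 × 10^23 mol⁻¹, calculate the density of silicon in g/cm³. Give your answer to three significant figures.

A diamond cubic unit cell contains Z = 8 atoms.
Cell volume: a³ = (0.543 nm)³ = (5.430 × 10^-8 cm)³ = 1.601 × 10^-22 cm³.
ρ = Z·M/(N_A·a³) = 8 × 28.09 / (6.022 × 10²³ × 1.601 × 10^-22) = 2.331 g/cm³.

2.33 g/cm³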